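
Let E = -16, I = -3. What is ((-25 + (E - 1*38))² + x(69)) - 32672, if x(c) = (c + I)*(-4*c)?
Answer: -44647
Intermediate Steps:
x(c) = -4*c*(-3 + c) (x(c) = (c - 3)*(-4*c) = (-3 + c)*(-4*c) = -4*c*(-3 + c))
((-25 + (E - 1*38))² + x(69)) - 32672 = ((-25 + (-16 - 1*38))² + 4*69*(3 - 1*69)) - 32672 = ((-25 + (-16 - 38))² + 4*69*(3 - 69)) - 32672 = ((-25 - 54)² + 4*69*(-66)) - 32672 = ((-79)² - 18216) - 32672 = (6241 - 18216) - 32672 = -11975 - 32672 = -44647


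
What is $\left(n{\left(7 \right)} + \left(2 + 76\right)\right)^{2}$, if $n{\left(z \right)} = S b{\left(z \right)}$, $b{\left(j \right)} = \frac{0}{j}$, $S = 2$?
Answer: $6084$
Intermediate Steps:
$b{\left(j \right)} = 0$
$n{\left(z \right)} = 0$ ($n{\left(z \right)} = 2 \cdot 0 = 0$)
$\left(n{\left(7 \right)} + \left(2 + 76\right)\right)^{2} = \left(0 + \left(2 + 76\right)\right)^{2} = \left(0 + 78\right)^{2} = 78^{2} = 6084$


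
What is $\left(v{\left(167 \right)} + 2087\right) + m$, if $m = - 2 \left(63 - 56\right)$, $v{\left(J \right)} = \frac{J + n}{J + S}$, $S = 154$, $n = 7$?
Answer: $\frac{221869}{107} \approx 2073.5$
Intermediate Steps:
$v{\left(J \right)} = \frac{7 + J}{154 + J}$ ($v{\left(J \right)} = \frac{J + 7}{J + 154} = \frac{7 + J}{154 + J}$)
$m = -14$ ($m = \left(-2\right) 7 = -14$)
$\left(v{\left(167 \right)} + 2087\right) + m = \left(\frac{7 + 167}{154 + 167} + 2087\right) - 14 = \left(\frac{1}{321} \cdot 174 + 2087\right) - 14 = \left(\frac{58}{107} + 2087\right) - 14 = \frac{223367}{107} - 14 = \frac{221869}{107}$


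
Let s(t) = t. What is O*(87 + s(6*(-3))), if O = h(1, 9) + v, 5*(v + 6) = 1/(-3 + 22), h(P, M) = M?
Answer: 19734/95 ≈ 207.73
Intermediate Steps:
v = -569/95 (v = -6 + 1/(5*(-3 + 22)) = -6 + (⅕)/19 = -6 + (⅕)*(1/19) = -6 + 1/95 = -569/95 ≈ -5.9895)
O = 286/95 (O = 9 - 569/95 = 286/95 ≈ 3.0105)
O*(87 + s(6*(-3))) = 286*(87 + 6*(-3))/95 = 286*(87 - 18)/95 = (286/95)*69 = 19734/95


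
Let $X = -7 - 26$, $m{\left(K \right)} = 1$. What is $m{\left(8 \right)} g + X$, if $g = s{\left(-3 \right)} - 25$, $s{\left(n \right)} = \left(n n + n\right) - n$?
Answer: $-49$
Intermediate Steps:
$X = -33$ ($X = -7 - 26 = -33$)
$s{\left(n \right)} = n^{2}$ ($s{\left(n \right)} = \left(n^{2} + n\right) - n = \left(n + n^{2}\right) - n = n^{2}$)
$g = -16$ ($g = \left(-3\right)^{2} - 25 = 9 - 25 = -16$)
$m{\left(8 \right)} g + X = 1 \left(-16\right) - 33 = -16 - 33 = -49$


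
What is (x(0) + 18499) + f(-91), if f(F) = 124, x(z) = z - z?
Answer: 18623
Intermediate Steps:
x(z) = 0
(x(0) + 18499) + f(-91) = (0 + 18499) + 124 = 18499 + 124 = 18623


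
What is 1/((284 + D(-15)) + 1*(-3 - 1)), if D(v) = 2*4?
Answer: 1/288 ≈ 0.0034722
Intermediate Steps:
D(v) = 8
1/((284 + D(-15)) + 1*(-3 - 1)) = 1/((284 + 8) + 1*(-3 - 1)) = 1/(292 + 1*(-4)) = 1/(292 - 4) = 1/288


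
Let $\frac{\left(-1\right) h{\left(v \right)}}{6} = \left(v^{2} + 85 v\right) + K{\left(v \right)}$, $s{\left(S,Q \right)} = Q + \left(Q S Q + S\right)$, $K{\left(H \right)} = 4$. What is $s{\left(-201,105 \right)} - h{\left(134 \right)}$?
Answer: $-2040021$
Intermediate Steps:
$s{\left(S,Q \right)} = Q + S + S Q^{2}$ ($s{\left(S,Q \right)} = Q + \left(S Q^{2} + S\right) = Q + \left(S + S Q^{2}\right) = Q + S + S Q^{2}$)
$h{\left(v \right)} = -24 - 510 v - 6 v^{2}$ ($h{\left(v \right)} = - 6 \left(\left(v^{2} + 85 v\right) + 4\right) = - 6 \left(4 + v^{2} + 85 v\right) = -24 - 510 v - 6 v^{2}$)
$s{\left(-201,105 \right)} - h{\left(134 \right)} = \left(105 - 201 - 201 \cdot 105^{2}\right) - \left(-24 - 68340 - 6 \cdot 134^{2}\right) = \left(105 - 201 - 2216025\right) - \left(-24 - 68340 - 107736\right) = -2216121 - -176100 = -2216121 + 176100 = -2040021$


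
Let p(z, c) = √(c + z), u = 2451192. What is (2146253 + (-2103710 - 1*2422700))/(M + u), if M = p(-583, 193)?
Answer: -972370299524/1001390370209 + 2380157*I*√390/6008342221254 ≈ -0.97102 + 7.8232e-6*I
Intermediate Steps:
M = I*√390 (M = √(193 - 583) = √(-390) = I*√390 ≈ 19.748*I)
(2146253 + (-2103710 - 1*2422700))/(M + u) = (2146253 + (-2103710 - 1*2422700))/(I*√390 + 2451192) = (2146253 + (-2103710 - 2422700))/(2451192 + I*√390) = (2146253 - 4526410)/(2451192 + I*√390) = -2380157/(2451192 + I*√390)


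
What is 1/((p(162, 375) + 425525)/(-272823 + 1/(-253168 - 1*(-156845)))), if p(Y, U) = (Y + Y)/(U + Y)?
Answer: -4703964239570/7336834581809 ≈ -0.64114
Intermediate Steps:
p(Y, U) = 2*Y/(U + Y) (p(Y, U) = (2*Y)/(U + Y) = 2*Y/(U + Y))
1/((p(162, 375) + 425525)/(-272823 + 1/(-253168 - 1*(-156845)))) = 1/((2*162/(375 + 162) + 425525)/(-272823 + 1/(-253168 - 1*(-156845)))) = 1/((2*162/537 + 425525)/(-272823 + 1/(-253168 + 156845))) = 1/((2*162*(1/537) + 425525)/(-272823 + 1/(-96323))) = 1/((108/179 + 425525)/(-272823 - 1/96323)) = 1/(76169083/(179*(-26279129830/96323))) = 1/((76169083/179)*(-96323/26279129830)) = 1/(-7336834581809/4703964239570) = -4703964239570/7336834581809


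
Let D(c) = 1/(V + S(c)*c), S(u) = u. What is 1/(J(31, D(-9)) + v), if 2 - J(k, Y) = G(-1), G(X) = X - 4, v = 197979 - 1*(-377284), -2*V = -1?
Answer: 1/575270 ≈ 1.7383e-6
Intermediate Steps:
V = 1/2 (V = -1/2*(-1) = 1/2 ≈ 0.50000)
v = 575263 (v = 197979 + 377284 = 575263)
D(c) = 1/(1/2 + c**2) (D(c) = 1/(1/2 + c*c) = 1/(1/2 + c**2))
G(X) = -4 + X
J(k, Y) = 7 (J(k, Y) = 2 - (-4 - 1) = 2 - 1*(-5) = 2 + 5 = 7)
1/(J(31, D(-9)) + v) = 1/(7 + 575263) = 1/575270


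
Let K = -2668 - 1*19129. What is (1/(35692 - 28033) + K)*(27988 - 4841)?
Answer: -3864234759634/7659 ≈ -5.0454e+8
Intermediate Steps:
K = -21797 (K = -2668 - 19129 = -21797)
(1/(35692 - 28033) + K)*(27988 - 4841) = (1/(35692 - 28033) - 21797)*(27988 - 4841) = (1/7659 - 21797)*23147 = -166943222/7659*23147 = -3864234759634/7659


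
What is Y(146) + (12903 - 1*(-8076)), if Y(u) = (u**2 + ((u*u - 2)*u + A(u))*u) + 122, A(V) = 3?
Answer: 454372079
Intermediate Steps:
Y(u) = 122 + u**2 + u*(3 + u*(-2 + u**2)) (Y(u) = (u**2 + ((u*u - 2)*u + 3)*u) + 122 = (u**2 + ((u**2 - 2)*u + 3)*u) + 122 = (u**2 + ((-2 + u**2)*u + 3)*u) + 122 = (u**2 + (u*(-2 + u**2) + 3)*u) + 122 = (u**2 + (3 + u*(-2 + u**2))*u) + 122 = (u**2 + u*(3 + u*(-2 + u**2))) + 122 = 122 + u**2 + u*(3 + u*(-2 + u**2)))
Y(146) + (12903 - 1*(-8076)) = (122 + 146**4 - 1*146**2 + 3*146) + (12903 - 1*(-8076)) = (122 + 454371856 - 1*21316 + 438) + (12903 + 8076) = (122 + 454371856 - 21316 + 438) + 20979 = 454351100 + 20979 = 454372079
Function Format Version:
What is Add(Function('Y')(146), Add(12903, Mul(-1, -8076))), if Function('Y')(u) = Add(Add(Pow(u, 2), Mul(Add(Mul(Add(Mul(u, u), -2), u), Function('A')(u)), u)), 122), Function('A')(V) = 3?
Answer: 454372079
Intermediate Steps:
Function('Y')(u) = Add(122, Pow(u, 2), Mul(u, Add(3, Mul(u, Add(-2, Pow(u, 2)))))) (Function('Y')(u) = Add(Add(Pow(u, 2), Mul(Add(Mul(Add(Mul(u, u), -2), u), 3), u)), 122) = Add(Add(Pow(u, 2), Mul(Add(Mul(Add(Pow(u, 2), -2), u), 3), u)), 122) = Add(Add(Pow(u, 2), Mul(Add(Mul(Add(-2, Pow(u, 2)), u), 3), u)), 122) = Add(Add(Pow(u, 2), Mul(Add(Mul(u, Add(-2, Pow(u, 2))), 3), u)), 122) = Add(Add(Pow(u, 2), Mul(Add(3, Mul(u, Add(-2, Pow(u, 2)))), u)), 122) = Add(Add(Pow(u, 2), Mul(u, Add(3, Mul(u, Add(-2, Pow(u, 2)))))), 122) = Add(122, Pow(u, 2), Mul(u, Add(3, Mul(u, Add(-2, Pow(u, 2)))))))
Add(Function('Y')(146), Add(12903, Mul(-1, -8076))) = Add(Add(122, Pow(146, 4), Mul(-1, Pow(146, 2)), Mul(3, 146)), Add(12903, Mul(-1, -8076))) = Add(Add(122, 454371856, Mul(-1, 21316), 438), Add(12903, 8076)) = Add(Add(122, 454371856, -21316, 438), 20979) = Add(454351100, 20979) = 454372079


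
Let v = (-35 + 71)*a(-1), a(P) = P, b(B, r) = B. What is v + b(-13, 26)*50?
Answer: -686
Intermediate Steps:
v = -36 (v = (-35 + 71)*(-1) = 36*(-1) = -36)
v + b(-13, 26)*50 = -36 - 13*50 = -36 - 650 = -686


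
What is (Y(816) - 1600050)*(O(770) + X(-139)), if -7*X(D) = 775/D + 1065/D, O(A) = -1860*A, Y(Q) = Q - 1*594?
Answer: 2229406329053280/973 ≈ 2.2913e+12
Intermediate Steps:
Y(Q) = -594 + Q (Y(Q) = Q - 594 = -594 + Q)
X(D) = -1840/(7*D) (X(D) = -(775/D + 1065/D)/7 = -1840/(7*D))
(Y(816) - 1600050)*(O(770) + X(-139)) = ((-594 + 816) - 1600050)*(-1860*770 - 1840/7/(-139)) = (222 - 1600050)*(-1432200 - 1840/7*(-1/139)) = -1599828*(-1432200 + 1840/973) = -1599828*(-1393528760/973) = 2229406329053280/973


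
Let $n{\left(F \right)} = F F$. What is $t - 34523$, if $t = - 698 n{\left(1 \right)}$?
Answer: $-35221$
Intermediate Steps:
$n{\left(F \right)} = F^{2}$
$t = -698$ ($t = - 698 \cdot 1^{2} = \left(-698\right) 1 = -698$)
$t - 34523 = -698 - 34523 = -35221$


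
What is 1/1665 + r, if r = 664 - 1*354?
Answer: 516151/1665 ≈ 310.00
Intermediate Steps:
r = 310 (r = 664 - 354 = 310)
1/1665 + r = 1/1665 + 310 = 516151/1665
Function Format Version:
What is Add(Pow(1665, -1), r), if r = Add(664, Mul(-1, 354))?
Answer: Rational(516151, 1665) ≈ 310.00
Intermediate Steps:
r = 310 (r = Add(664, -354) = 310)
Add(Pow(1665, -1), r) = Add(Pow(1665, -1), 310) = Add(Rational(1, 1665), 310) = Rational(516151, 1665)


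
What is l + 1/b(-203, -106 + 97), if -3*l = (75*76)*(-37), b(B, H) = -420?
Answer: 29525999/420 ≈ 70300.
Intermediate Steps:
l = 70300 (l = -75*76*(-37)/3 = -1900*(-37) = -⅓*(-210900) = 70300)
l + 1/b(-203, -106 + 97) = 70300 + 1/(-420) = 70300 - 1/420 = 29525999/420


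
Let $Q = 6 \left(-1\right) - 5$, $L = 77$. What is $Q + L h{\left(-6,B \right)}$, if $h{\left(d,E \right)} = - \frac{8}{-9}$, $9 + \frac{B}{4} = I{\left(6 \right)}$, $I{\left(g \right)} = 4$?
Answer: $\frac{517}{9} \approx 57.444$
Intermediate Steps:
$B = -20$ ($B = -36 + 4 \cdot 4 = -36 + 16 = -20$)
$Q = -11$ ($Q = -6 - 5 = -11$)
$h{\left(d,E \right)} = \frac{8}{9}$ ($h{\left(d,E \right)} = \left(-8\right) \left(- \frac{1}{9}\right) = \frac{8}{9}$)
$Q + L h{\left(-6,B \right)} = -11 + 77 \cdot \frac{8}{9} = -11 + \frac{616}{9} = \frac{517}{9}$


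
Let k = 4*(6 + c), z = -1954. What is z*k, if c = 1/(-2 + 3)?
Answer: -54712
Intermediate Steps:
c = 1 (c = 1/1 = 1)
k = 28 (k = 4*(6 + 1) = 4*7 = 28)
z*k = -1954*28 = -54712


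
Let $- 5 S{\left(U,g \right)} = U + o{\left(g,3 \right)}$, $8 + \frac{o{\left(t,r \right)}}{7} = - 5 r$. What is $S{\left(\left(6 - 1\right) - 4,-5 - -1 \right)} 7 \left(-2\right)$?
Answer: $-448$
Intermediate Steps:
$o{\left(t,r \right)} = -56 - 35 r$ ($o{\left(t,r \right)} = -56 + 7 \left(- 5 r\right) = -56 - 35 r$)
$S{\left(U,g \right)} = \frac{161}{5} - \frac{U}{5}$ ($S{\left(U,g \right)} = - \frac{U - 161}{5} = - \frac{-161 + U}{5} = \frac{161}{5} - \frac{U}{5}$)
$S{\left(\left(6 - 1\right) - 4,-5 - -1 \right)} 7 \left(-2\right) = \left(\frac{161}{5} - \frac{\left(6 - 1\right) - 4}{5}\right) 7 \left(-2\right) = \left(\frac{161}{5} - \frac{5 - 4}{5}\right) 7 \left(-2\right) = \left(\frac{161}{5} - \frac{1}{5}\right) 7 \left(-2\right) = 32 \cdot 7 \left(-2\right) = 224 \left(-2\right) = -448$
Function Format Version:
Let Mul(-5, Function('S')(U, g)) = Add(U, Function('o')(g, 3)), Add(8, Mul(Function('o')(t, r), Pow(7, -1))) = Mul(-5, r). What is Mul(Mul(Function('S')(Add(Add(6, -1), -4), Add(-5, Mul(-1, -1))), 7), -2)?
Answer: -448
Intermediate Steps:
Function('o')(t, r) = Add(-56, Mul(-35, r)) (Function('o')(t, r) = Add(-56, Mul(7, Mul(-5, r))) = Add(-56, Mul(-35, r)))
Function('S')(U, g) = Add(Rational(161, 5), Mul(Rational(-1, 5), U)) (Function('S')(U, g) = Mul(Rational(-1, 5), Add(U, Add(-56, Mul(-35, 3)))) = Mul(Rational(-1, 5), Add(U, Add(-56, -105))) = Mul(Rational(-1, 5), Add(U, -161)) = Mul(Rational(-1, 5), Add(-161, U)) = Add(Rational(161, 5), Mul(Rational(-1, 5), U)))
Mul(Mul(Function('S')(Add(Add(6, -1), -4), Add(-5, Mul(-1, -1))), 7), -2) = Mul(Mul(Add(Rational(161, 5), Mul(Rational(-1, 5), Add(Add(6, -1), -4))), 7), -2) = Mul(Mul(Add(Rational(161, 5), Mul(Rational(-1, 5), Add(5, -4))), 7), -2) = Mul(Mul(Add(Rational(161, 5), Mul(Rational(-1, 5), 1)), 7), -2) = Mul(Mul(Add(Rational(161, 5), Rational(-1, 5)), 7), -2) = Mul(Mul(32, 7), -2) = Mul(224, -2) = -448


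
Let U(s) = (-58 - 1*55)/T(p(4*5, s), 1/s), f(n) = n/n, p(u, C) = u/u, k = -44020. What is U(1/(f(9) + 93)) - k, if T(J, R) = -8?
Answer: 352273/8 ≈ 44034.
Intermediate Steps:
p(u, C) = 1
f(n) = 1
U(s) = 113/8 (U(s) = (-58 - 1*55)/(-8) = (-58 - 55)*(-⅛) = -113*(-⅛) = 113/8)
U(1/(f(9) + 93)) - k = 113/8 - 1*(-44020) = 113/8 + 44020 = 352273/8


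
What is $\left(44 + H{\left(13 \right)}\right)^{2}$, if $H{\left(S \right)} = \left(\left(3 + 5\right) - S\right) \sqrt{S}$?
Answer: $2261 - 440 \sqrt{13} \approx 674.56$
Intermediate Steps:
$H{\left(S \right)} = \sqrt{S} \left(8 - S\right)$ ($H{\left(S \right)} = \left(8 - S\right) \sqrt{S} = \sqrt{S} \left(8 - S\right)$)
$\left(44 + H{\left(13 \right)}\right)^{2} = \left(44 + \sqrt{13} \left(8 - 13\right)\right)^{2} = \left(44 + \sqrt{13} \left(-5\right)\right)^{2} = \left(44 - 5 \sqrt{13}\right)^{2}$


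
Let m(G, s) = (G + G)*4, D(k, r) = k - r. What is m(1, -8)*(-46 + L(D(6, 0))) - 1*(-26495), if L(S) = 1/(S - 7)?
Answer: 26119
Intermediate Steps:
m(G, s) = 8*G (m(G, s) = (2*G)*4 = 8*G)
L(S) = 1/(-7 + S)
m(1, -8)*(-46 + L(D(6, 0))) - 1*(-26495) = (8*1)*(-46 + 1/(-7 + (6 - 1*0))) - 1*(-26495) = 8*(-46 + 1/(-7 + (6 + 0))) + 26495 = 8*(-46 + 1/(-7 + 6)) + 26495 = 8*(-46 + 1/(-1)) + 26495 = 8*(-46 - 1) + 26495 = 8*(-47) + 26495 = -376 + 26495 = 26119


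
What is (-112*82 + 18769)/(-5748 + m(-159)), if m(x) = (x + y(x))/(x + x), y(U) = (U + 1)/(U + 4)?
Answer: -472444650/283294433 ≈ -1.6677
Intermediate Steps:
y(U) = (1 + U)/(4 + U)
m(x) = (x + (1 + x)/(4 + x))/(2*x) (m(x) = (x + (1 + x)/(4 + x))/(x + x) = (x + (1 + x)/(4 + x))/((2*x)) = (x + (1 + x)/(4 + x))*(1/(2*x)) = (x + (1 + x)/(4 + x))/(2*x))
(-112*82 + 18769)/(-5748 + m(-159)) = (-112*82 + 18769)/(-5748 + (½)*(1 - 159 - 159*(4 - 159))/(-159*(4 - 159))) = (-9184 + 18769)/(-5748 + (½)*(-1/159)*(1 - 159 - 159*(-155))/(-155)) = 9585/(-5748 + (½)*(-1/159)*(-1/155)*(1 - 159 + 24645)) = 9585/(-5748 + (½)*(-1/159)*(-1/155)*24487) = 9585/(-5748 + 24487/49290) = 9585/(-283294433/49290) = 9585*(-49290/283294433) = -472444650/283294433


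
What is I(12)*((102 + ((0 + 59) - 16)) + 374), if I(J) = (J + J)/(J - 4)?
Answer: 1557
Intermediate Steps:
I(J) = 2*J/(-4 + J) (I(J) = (2*J)/(-4 + J) = 2*J/(-4 + J))
I(12)*((102 + ((0 + 59) - 16)) + 374) = (2*12/(-4 + 12))*((102 + ((0 + 59) - 16)) + 374) = (2*12/8)*((102 + (59 - 16)) + 374) = (2*12*(⅛))*((102 + 43) + 374) = 3*(145 + 374) = 3*519 = 1557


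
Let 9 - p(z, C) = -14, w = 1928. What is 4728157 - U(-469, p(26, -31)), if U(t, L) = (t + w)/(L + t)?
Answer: 2108759481/446 ≈ 4.7282e+6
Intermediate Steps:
p(z, C) = 23 (p(z, C) = 9 - 1*(-14) = 9 + 14 = 23)
U(t, L) = (1928 + t)/(L + t) (U(t, L) = (t + 1928)/(L + t) = (1928 + t)/(L + t))
4728157 - U(-469, p(26, -31)) = 4728157 - (1928 - 469)/(23 - 469) = 4728157 - 1459/(-446) = 4728157 - (-1)*1459/446 = 4728157 - 1*(-1459/446) = 4728157 + 1459/446 = 2108759481/446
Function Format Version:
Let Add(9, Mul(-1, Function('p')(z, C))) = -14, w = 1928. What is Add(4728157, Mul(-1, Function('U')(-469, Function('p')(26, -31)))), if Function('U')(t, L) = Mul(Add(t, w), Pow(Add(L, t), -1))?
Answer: Rational(2108759481, 446) ≈ 4.7282e+6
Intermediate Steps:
Function('p')(z, C) = 23 (Function('p')(z, C) = Add(9, Mul(-1, -14)) = Add(9, 14) = 23)
Function('U')(t, L) = Mul(Pow(Add(L, t), -1), Add(1928, t)) (Function('U')(t, L) = Mul(Add(t, 1928), Pow(Add(L, t), -1)) = Mul(Add(1928, t), Pow(Add(L, t), -1)) = Mul(Pow(Add(L, t), -1), Add(1928, t)))
Add(4728157, Mul(-1, Function('U')(-469, Function('p')(26, -31)))) = Add(4728157, Mul(-1, Mul(Pow(Add(23, -469), -1), Add(1928, -469)))) = Add(4728157, Mul(-1, Mul(Pow(-446, -1), 1459))) = Add(4728157, Mul(-1, Mul(Rational(-1, 446), 1459))) = Add(4728157, Mul(-1, Rational(-1459, 446))) = Add(4728157, Rational(1459, 446)) = Rational(2108759481, 446)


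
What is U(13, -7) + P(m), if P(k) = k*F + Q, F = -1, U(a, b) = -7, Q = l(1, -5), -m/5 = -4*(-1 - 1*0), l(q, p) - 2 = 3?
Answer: 18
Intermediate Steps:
l(q, p) = 5 (l(q, p) = 2 + 3 = 5)
m = -20 (m = -(-20)*(-1 - 1*0) = -(-20)*(-1 + 0) = -(-20)*(-1) = -5*4 = -20)
Q = 5
P(k) = 5 - k (P(k) = k*(-1) + 5 = -k + 5 = 5 - k)
U(13, -7) + P(m) = -7 + (5 - 1*(-20)) = -7 + (5 + 20) = -7 + 25 = 18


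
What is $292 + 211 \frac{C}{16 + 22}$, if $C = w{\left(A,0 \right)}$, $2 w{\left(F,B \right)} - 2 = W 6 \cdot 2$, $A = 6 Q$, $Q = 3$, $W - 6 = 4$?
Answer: $\frac{23967}{38} \approx 630.71$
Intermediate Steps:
$W = 10$ ($W = 6 + 4 = 10$)
$A = 18$ ($A = 6 \cdot 3 = 18$)
$w{\left(F,B \right)} = 61$ ($w{\left(F,B \right)} = 1 + \frac{10 \cdot 6 \cdot 2}{2} = 1 + \frac{10 \cdot 12}{2} = 1 + \frac{1}{2} \cdot 120 = 1 + 60 = 61$)
$C = 61$
$292 + 211 \frac{C}{16 + 22} = 292 + 211 \frac{61}{16 + 22} = 292 + 211 \cdot \frac{61}{38} = 292 + \frac{12871}{38} = \frac{23967}{38}$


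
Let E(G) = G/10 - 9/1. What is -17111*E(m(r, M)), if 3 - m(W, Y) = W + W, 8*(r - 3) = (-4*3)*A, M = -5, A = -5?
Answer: 923994/5 ≈ 1.8480e+5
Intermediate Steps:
r = 21/2 (r = 3 + (-4*3*(-5))/8 = 3 + (-12*(-5))/8 = 3 + (⅛)*60 = 3 + 15/2 = 21/2 ≈ 10.500)
m(W, Y) = 3 - 2*W (m(W, Y) = 3 - (W + W) = 3 - 2*W)
E(G) = -9 + G/10 (E(G) = G*(⅒) - 9*1 = G/10 - 9 = -9 + G/10)
-17111*E(m(r, M)) = -17111*(-9 + (3 - 2*21/2)/10) = -17111*(-9 + (3 - 21)/10) = -17111*(-9 + (⅒)*(-18)) = -17111*(-9 - 9/5) = -17111*(-54/5) = 923994/5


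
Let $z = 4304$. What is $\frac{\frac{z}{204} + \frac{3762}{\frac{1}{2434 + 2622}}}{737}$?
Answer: $\frac{970055348}{37587} \approx 25808.0$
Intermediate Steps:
$\frac{\frac{z}{204} + \frac{3762}{\frac{1}{2434 + 2622}}}{737} = \frac{\frac{4304}{204} + \frac{3762}{\frac{1}{2434 + 2622}}}{737} = \left(4304 \cdot \frac{1}{204} + \frac{3762}{\frac{1}{5056}}\right) \frac{1}{737} = \left(\frac{1076}{51} + 3762 \frac{1}{\frac{1}{5056}}\right) \frac{1}{737} = \left(\frac{1076}{51} + 3762 \cdot 5056\right) \frac{1}{737} = \left(\frac{1076}{51} + 19020672\right) \frac{1}{737} = \frac{970055348}{51} \cdot \frac{1}{737} = \frac{970055348}{37587}$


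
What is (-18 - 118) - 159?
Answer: -295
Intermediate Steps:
(-18 - 118) - 159 = -136 - 159 = -295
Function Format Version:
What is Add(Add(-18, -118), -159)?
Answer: -295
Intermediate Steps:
Add(Add(-18, -118), -159) = Add(-136, -159) = -295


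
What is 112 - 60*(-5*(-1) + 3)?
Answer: -368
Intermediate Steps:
112 - 60*(-5*(-1) + 3) = 112 - 60*(5 + 3) = 112 - 60*8 = 112 - 480 = -368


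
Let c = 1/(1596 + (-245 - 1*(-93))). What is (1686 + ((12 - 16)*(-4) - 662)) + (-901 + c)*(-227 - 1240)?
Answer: 1910131841/1444 ≈ 1.3228e+6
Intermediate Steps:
c = 1/1444 (c = 1/(1596 + (-245 + 93)) = 1/(1596 - 152) = 1/1444 ≈ 0.00069252)
(1686 + ((12 - 16)*(-4) - 662)) + (-901 + c)*(-227 - 1240) = (1686 + ((12 - 16)*(-4) - 662)) + (-901 + 1/1444)*(-227 - 1240) = (1686 + (-4*(-4) - 662)) - 1301043/1444*(-1467) = (1686 + (16 - 662)) + 1908630081/1444 = (1686 - 646) + 1908630081/1444 = 1040 + 1908630081/1444 = 1910131841/1444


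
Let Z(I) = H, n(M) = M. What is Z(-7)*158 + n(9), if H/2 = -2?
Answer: -623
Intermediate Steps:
H = -4 (H = 2*(-2) = -4)
Z(I) = -4
Z(-7)*158 + n(9) = -4*158 + 9 = -632 + 9 = -623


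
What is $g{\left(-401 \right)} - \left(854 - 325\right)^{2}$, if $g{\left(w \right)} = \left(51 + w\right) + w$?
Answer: $-280592$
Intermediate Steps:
$g{\left(w \right)} = 51 + 2 w$
$g{\left(-401 \right)} - \left(854 - 325\right)^{2} = \left(51 + 2 \left(-401\right)\right) - \left(854 - 325\right)^{2} = \left(51 - 802\right) - 529^{2} = -751 - 279841 = -280592$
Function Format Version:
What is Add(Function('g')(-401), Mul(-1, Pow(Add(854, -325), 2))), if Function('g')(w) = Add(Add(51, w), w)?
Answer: -280592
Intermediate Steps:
Function('g')(w) = Add(51, Mul(2, w))
Add(Function('g')(-401), Mul(-1, Pow(Add(854, -325), 2))) = Add(Add(51, Mul(2, -401)), Mul(-1, Pow(Add(854, -325), 2))) = Add(Add(51, -802), Mul(-1, Pow(529, 2))) = Add(-751, Mul(-1, 279841)) = Add(-751, -279841) = -280592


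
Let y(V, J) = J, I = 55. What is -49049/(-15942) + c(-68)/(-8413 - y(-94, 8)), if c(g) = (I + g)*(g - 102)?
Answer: 125936603/44749194 ≈ 2.8143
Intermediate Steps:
c(g) = (-102 + g)*(55 + g) (c(g) = (55 + g)*(g - 102) = (55 + g)*(-102 + g) = (-102 + g)*(55 + g))
-49049/(-15942) + c(-68)/(-8413 - y(-94, 8)) = -49049/(-15942) + (-5610 + (-68)² - 47*(-68))/(-8413 - 1*8) = -49049*(-1/15942) + (-5610 + 4624 + 3196)/(-8413 - 8) = 49049/15942 + 2210/(-8421) = 49049/15942 + 2210*(-1/8421) = 49049/15942 - 2210/8421 = 125936603/44749194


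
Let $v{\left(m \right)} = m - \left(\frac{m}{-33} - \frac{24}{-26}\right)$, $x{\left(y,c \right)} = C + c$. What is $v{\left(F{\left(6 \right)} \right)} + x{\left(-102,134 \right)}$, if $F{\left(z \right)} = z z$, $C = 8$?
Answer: $\frac{25478}{143} \approx 178.17$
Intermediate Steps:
$x{\left(y,c \right)} = 8 + c$
$F{\left(z \right)} = z^{2}$
$v{\left(m \right)} = - \frac{12}{13} + \frac{34 m}{33}$ ($v{\left(m \right)} = m - \left(m \left(- \frac{1}{33}\right) - - \frac{12}{13}\right) = m - \left(- \frac{m}{33} + \frac{12}{13}\right) = m - \left(\frac{12}{13} - \frac{m}{33}\right) = m + \left(- \frac{12}{13} + \frac{m}{33}\right) = - \frac{12}{13} + \frac{34 m}{33}$)
$v{\left(F{\left(6 \right)} \right)} + x{\left(-102,134 \right)} = \left(- \frac{12}{13} + \frac{34 \cdot 6^{2}}{33}\right) + \left(8 + 134\right) = \left(- \frac{12}{13} + \frac{34}{33} \cdot 36\right) + 142 = \left(- \frac{12}{13} + \frac{408}{11}\right) + 142 = \frac{5172}{143} + 142 = \frac{25478}{143}$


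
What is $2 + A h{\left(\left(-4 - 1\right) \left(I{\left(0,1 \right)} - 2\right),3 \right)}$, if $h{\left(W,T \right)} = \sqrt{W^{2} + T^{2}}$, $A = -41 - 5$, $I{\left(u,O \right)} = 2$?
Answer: $-136$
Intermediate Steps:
$A = -46$ ($A = -41 - 5 = -46$)
$h{\left(W,T \right)} = \sqrt{T^{2} + W^{2}}$
$2 + A h{\left(\left(-4 - 1\right) \left(I{\left(0,1 \right)} - 2\right),3 \right)} = 2 - 46 \sqrt{3^{2} + \left(\left(-4 - 1\right) \left(2 - 2\right)\right)^{2}} = 2 - 46 \sqrt{9 + \left(\left(-5\right) 0\right)^{2}} = 2 - 46 \sqrt{9 + 0^{2}} = 2 - 46 \sqrt{9 + 0} = 2 - 46 \sqrt{9} = 2 - 138 = -136$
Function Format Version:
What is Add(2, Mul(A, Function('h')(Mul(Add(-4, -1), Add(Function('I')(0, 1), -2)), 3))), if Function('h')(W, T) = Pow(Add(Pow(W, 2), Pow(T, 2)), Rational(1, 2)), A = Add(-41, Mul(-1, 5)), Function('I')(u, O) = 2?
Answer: -136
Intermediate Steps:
A = -46 (A = Add(-41, -5) = -46)
Function('h')(W, T) = Pow(Add(Pow(T, 2), Pow(W, 2)), Rational(1, 2))
Add(2, Mul(A, Function('h')(Mul(Add(-4, -1), Add(Function('I')(0, 1), -2)), 3))) = Add(2, Mul(-46, Pow(Add(Pow(3, 2), Pow(Mul(Add(-4, -1), Add(2, -2)), 2)), Rational(1, 2)))) = Add(2, Mul(-46, Pow(Add(9, Pow(Mul(-5, 0), 2)), Rational(1, 2)))) = Add(2, Mul(-46, Pow(Add(9, Pow(0, 2)), Rational(1, 2)))) = Add(2, Mul(-46, Pow(Add(9, 0), Rational(1, 2)))) = Add(2, Mul(-46, Pow(9, Rational(1, 2)))) = Add(2, Mul(-46, 3)) = Add(2, -138) = -136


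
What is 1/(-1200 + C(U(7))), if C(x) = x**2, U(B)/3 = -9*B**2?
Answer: 1/1749129 ≈ 5.7171e-7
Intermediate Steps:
U(B) = -27*B**2 (U(B) = 3*(-9*B**2) = -27*B**2)
1/(-1200 + C(U(7))) = 1/(-1200 + (-27*7**2)**2) = 1/(-1200 + (-27*49)**2) = 1/(-1200 + (-1323)**2) = 1/(-1200 + 1750329) = 1/1749129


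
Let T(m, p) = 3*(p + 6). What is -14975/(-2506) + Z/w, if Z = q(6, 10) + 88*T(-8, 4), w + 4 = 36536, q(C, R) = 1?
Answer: 276842523/45774596 ≈ 6.0480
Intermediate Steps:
w = 36532 (w = -4 + 36536 = 36532)
T(m, p) = 18 + 3*p (T(m, p) = 3*(6 + p) = 18 + 3*p)
Z = 2641 (Z = 1 + 88*(18 + 3*4) = 1 + 88*(18 + 12) = 1 + 88*30 = 1 + 2640 = 2641)
-14975/(-2506) + Z/w = -14975/(-2506) + 2641/36532 = -14975*(-1/2506) + 2641*(1/36532) = 14975/2506 + 2641/36532 = 276842523/45774596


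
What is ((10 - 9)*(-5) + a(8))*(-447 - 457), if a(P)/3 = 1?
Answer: 1808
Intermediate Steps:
a(P) = 3 (a(P) = 3*1 = 3)
((10 - 9)*(-5) + a(8))*(-447 - 457) = ((10 - 9)*(-5) + 3)*(-447 - 457) = (1*(-5) + 3)*(-904) = (-5 + 3)*(-904) = -2*(-904) = 1808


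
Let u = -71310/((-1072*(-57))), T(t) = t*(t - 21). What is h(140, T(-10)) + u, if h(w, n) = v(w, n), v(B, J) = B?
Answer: 1413875/10184 ≈ 138.83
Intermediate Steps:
T(t) = t*(-21 + t)
h(w, n) = w
u = -11885/10184 (u = -71310/61104 = -71310*1/61104 = -11885/10184 ≈ -1.1670)
h(140, T(-10)) + u = 140 - 11885/10184 = 1413875/10184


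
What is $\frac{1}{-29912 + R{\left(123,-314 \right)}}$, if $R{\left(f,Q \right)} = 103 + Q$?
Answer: $- \frac{1}{30123} \approx -3.3197 \cdot 10^{-5}$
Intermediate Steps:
$\frac{1}{-29912 + R{\left(123,-314 \right)}} = \frac{1}{-29912 + \left(103 - 314\right)} = \frac{1}{-29912 - 211} = \frac{1}{-30123} = - \frac{1}{30123}$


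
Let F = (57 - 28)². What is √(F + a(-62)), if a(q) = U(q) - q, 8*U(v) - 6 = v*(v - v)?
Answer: √3615/2 ≈ 30.062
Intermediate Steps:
U(v) = ¾ (U(v) = ¾ + (v*(v - v))/8 = ¾ + (v*0)/8 = ¾ + (⅛)*0 = ¾ + 0 = ¾)
F = 841 (F = 29² = 841)
a(q) = ¾ - q
√(F + a(-62)) = √(841 + (¾ - 1*(-62))) = √(841 + (¾ + 62)) = √(841 + 251/4) = √(3615/4) = √3615/2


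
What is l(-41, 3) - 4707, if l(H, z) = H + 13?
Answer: -4735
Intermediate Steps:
l(H, z) = 13 + H
l(-41, 3) - 4707 = (13 - 41) - 4707 = -28 - 4707 = -4735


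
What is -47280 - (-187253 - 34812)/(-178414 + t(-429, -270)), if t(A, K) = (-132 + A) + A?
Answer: -8482443185/179404 ≈ -47281.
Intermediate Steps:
t(A, K) = -132 + 2*A
-47280 - (-187253 - 34812)/(-178414 + t(-429, -270)) = -47280 - (-187253 - 34812)/(-178414 + (-132 + 2*(-429))) = -47280 - (-222065)/(-178414 + (-132 - 858)) = -47280 - (-222065)/(-178414 - 990) = -47280 - (-222065)/(-179404) = -47280 - (-222065)*(-1)/179404 = -47280 - 1*222065/179404 = -47280 - 222065/179404 = -8482443185/179404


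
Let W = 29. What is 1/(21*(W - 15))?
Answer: 1/294 ≈ 0.0034014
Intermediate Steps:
1/(21*(W - 15)) = 1/(21*(29 - 15)) = 1/(21*14) = 1/294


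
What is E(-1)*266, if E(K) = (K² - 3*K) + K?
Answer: 798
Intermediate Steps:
E(K) = K² - 2*K
E(-1)*266 = -(-2 - 1)*266 = -1*(-3)*266 = 3*266 = 798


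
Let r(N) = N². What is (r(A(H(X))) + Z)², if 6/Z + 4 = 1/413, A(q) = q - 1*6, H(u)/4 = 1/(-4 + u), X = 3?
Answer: 26445914884/2725801 ≈ 9702.1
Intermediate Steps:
H(u) = 4/(-4 + u)
A(q) = -6 + q (A(q) = q - 6 = -6 + q)
Z = -2478/1651 (Z = 6/(-4 + 1/413) = 6/(-1651/413) = 6*(-413/1651) = -2478/1651 ≈ -1.5009)
(r(A(H(X))) + Z)² = ((-6 + 4/(-4 + 3))² - 2478/1651)² = ((-6 + 4/(-1))² - 2478/1651)² = ((-6 + 4*(-1))² - 2478/1651)² = ((-6 - 4)² - 2478/1651)² = ((-10)² - 2478/1651)² = (100 - 2478/1651)² = (162622/1651)² = 26445914884/2725801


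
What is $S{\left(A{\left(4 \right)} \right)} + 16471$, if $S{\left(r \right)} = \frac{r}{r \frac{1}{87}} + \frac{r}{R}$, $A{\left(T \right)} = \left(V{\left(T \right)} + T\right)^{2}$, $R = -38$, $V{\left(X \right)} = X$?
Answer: $\frac{314570}{19} \approx 16556.0$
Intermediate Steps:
$A{\left(T \right)} = 4 T^{2}$ ($A{\left(T \right)} = \left(T + T\right)^{2} = \left(2 T\right)^{2} = 4 T^{2}$)
$S{\left(r \right)} = 87 - \frac{r}{38}$ ($S{\left(r \right)} = \frac{r}{r \frac{1}{87}} + \frac{r}{-38} = \frac{r}{r \frac{1}{87}} + r \left(- \frac{1}{38}\right) = \frac{r}{\frac{1}{87} r} - \frac{r}{38} = r \frac{87}{r} - \frac{r}{38} = 87 - \frac{r}{38}$)
$S{\left(A{\left(4 \right)} \right)} + 16471 = \left(87 - \frac{4 \cdot 4^{2}}{38}\right) + 16471 = \left(87 - \frac{4 \cdot 16}{38}\right) + 16471 = \left(87 - \frac{32}{19}\right) + 16471 = \frac{1621}{19} + 16471 = \frac{314570}{19}$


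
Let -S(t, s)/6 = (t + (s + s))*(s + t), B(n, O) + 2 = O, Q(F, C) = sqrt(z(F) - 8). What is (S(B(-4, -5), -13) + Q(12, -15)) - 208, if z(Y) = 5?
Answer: -4168 + I*sqrt(3) ≈ -4168.0 + 1.732*I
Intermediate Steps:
Q(F, C) = I*sqrt(3) (Q(F, C) = sqrt(5 - 8) = sqrt(-3) = I*sqrt(3))
B(n, O) = -2 + O
S(t, s) = -6*(s + t)*(t + 2*s) (S(t, s) = -6*(t + (s + s))*(s + t) = -6*(t + 2*s)*(s + t) = -6*(s + t)*(t + 2*s))
(S(B(-4, -5), -13) + Q(12, -15)) - 208 = ((-12*(-13)**2 - 6*(-2 - 5)**2 - 18*(-13)*(-2 - 5)) + I*sqrt(3)) - 208 = ((-12*169 - 6*(-7)**2 - 18*(-13)*(-7)) + I*sqrt(3)) - 208 = ((-2028 - 6*49 - 1638) + I*sqrt(3)) - 208 = ((-2028 - 294 - 1638) + I*sqrt(3)) - 208 = (-3960 + I*sqrt(3)) - 208 = -4168 + I*sqrt(3)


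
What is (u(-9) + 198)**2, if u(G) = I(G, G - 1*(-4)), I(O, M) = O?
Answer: 35721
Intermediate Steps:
u(G) = G
(u(-9) + 198)**2 = (-9 + 198)**2 = 189**2 = 35721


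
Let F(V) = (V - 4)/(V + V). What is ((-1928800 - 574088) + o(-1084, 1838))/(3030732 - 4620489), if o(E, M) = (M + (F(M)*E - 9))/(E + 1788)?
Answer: 1619307282851/1028534624832 ≈ 1.5744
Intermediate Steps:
F(V) = (-4 + V)/(2*V) (F(V) = (-4 + V)/((2*V)) = (-4 + V)*(1/(2*V)) = (-4 + V)/(2*V))
o(E, M) = (-9 + M + E*(-4 + M)/(2*M))/(1788 + E) (o(E, M) = (M + (((-4 + M)/(2*M))*E - 9))/(E + 1788) = (M + (E*(-4 + M)/(2*M) - 9))/(1788 + E) = (M + (-9 + E*(-4 + M)/(2*M)))/(1788 + E) = (-9 + M + E*(-4 + M)/(2*M))/(1788 + E))
((-1928800 - 574088) + o(-1084, 1838))/(3030732 - 4620489) = ((-1928800 - 574088) + (1838*(-9 + 1838) + (½)*(-1084)*(-4 + 1838))/(1838*(1788 - 1084)))/(3030732 - 4620489) = (-2502888 + (1/1838)*(1838*1829 + (½)*(-1084)*1834)/704)/(-1589757) = (-2502888 + (1/1838)*(1/704)*(3361702 - 994028))*(-1/1589757) = (-2502888 + (1/1838)*(1/704)*2367674)*(-1/1589757) = (-2502888 + 1183837/646976)*(-1/1589757) = -1619307282851/646976*(-1/1589757) = 1619307282851/1028534624832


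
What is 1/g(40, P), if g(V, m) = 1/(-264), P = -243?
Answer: -264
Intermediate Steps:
g(V, m) = -1/264
1/g(40, P) = 1/(-1/264) = -264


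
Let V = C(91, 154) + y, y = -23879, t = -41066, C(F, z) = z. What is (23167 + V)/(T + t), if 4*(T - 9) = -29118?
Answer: 1116/96673 ≈ 0.011544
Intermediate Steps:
T = -14541/2 (T = 9 + (¼)*(-29118) = 9 - 14559/2 = -14541/2 ≈ -7270.5)
V = -23725 (V = 154 - 23879 = -23725)
(23167 + V)/(T + t) = (23167 - 23725)/(-14541/2 - 41066) = -558/(-96673/2) = -558*(-2/96673) = 1116/96673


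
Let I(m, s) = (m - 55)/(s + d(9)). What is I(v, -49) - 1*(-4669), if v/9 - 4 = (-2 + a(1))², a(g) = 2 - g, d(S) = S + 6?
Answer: 79378/17 ≈ 4669.3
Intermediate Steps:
d(S) = 6 + S
v = 45 (v = 36 + 9*(-2 + (2 - 1*1))² = 36 + 9*(-2 + (2 - 1))² = 36 + 9*(-2 + 1)² = 36 + 9*(-1)² = 36 + 9*1 = 36 + 9 = 45)
I(m, s) = (-55 + m)/(15 + s) (I(m, s) = (m - 55)/(s + (6 + 9)) = (-55 + m)/(s + 15) = (-55 + m)/(15 + s))
I(v, -49) - 1*(-4669) = (-55 + 45)/(15 - 49) - 1*(-4669) = -10/(-34) + 4669 = -1/34*(-10) + 4669 = 5/17 + 4669 = 79378/17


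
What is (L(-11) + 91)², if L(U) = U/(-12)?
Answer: 1216609/144 ≈ 8448.7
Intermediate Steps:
L(U) = -U/12 (L(U) = U*(-1/12) = -U/12)
(L(-11) + 91)² = (-1/12*(-11) + 91)² = (11/12 + 91)² = (1103/12)² = 1216609/144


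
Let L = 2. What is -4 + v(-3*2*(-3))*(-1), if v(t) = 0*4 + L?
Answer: -6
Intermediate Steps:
v(t) = 2 (v(t) = 0*4 + 2 = 0 + 2 = 2)
-4 + v(-3*2*(-3))*(-1) = -4 + 2*(-1) = -4 - 2 = -6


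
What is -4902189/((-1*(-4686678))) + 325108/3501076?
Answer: -1303271645345/1367367988794 ≈ -0.95312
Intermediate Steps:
-4902189/((-1*(-4686678))) + 325108/3501076 = -4902189/4686678 + 325108*(1/3501076) = -4902189*1/4686678 + 81277/875269 = -1634063/1562226 + 81277/875269 = -1303271645345/1367367988794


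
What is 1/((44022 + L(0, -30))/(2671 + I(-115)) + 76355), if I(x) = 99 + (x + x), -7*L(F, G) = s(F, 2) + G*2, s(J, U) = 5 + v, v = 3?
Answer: 8890/678950053 ≈ 1.3094e-5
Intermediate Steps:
s(J, U) = 8 (s(J, U) = 5 + 3 = 8)
L(F, G) = -8/7 - 2*G/7 (L(F, G) = -(8 + G*2)/7 = -(8 + 2*G)/7 = -8/7 - 2*G/7)
I(x) = 99 + 2*x
1/((44022 + L(0, -30))/(2671 + I(-115)) + 76355) = 1/((44022 + (-8/7 - 2/7*(-30)))/(2671 + (99 + 2*(-115))) + 76355) = 1/((44022 + (-8/7 + 60/7))/(2671 + (99 - 230)) + 76355) = 1/((44022 + 52/7)/(2671 - 131) + 76355) = 1/((308206/7)/2540 + 76355) = 1/((308206/7)*(1/2540) + 76355) = 1/(154103/8890 + 76355) = 1/(678950053/8890) = 8890/678950053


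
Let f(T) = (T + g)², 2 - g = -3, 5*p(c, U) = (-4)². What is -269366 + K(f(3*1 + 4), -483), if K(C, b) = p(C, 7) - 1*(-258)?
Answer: -1345524/5 ≈ -2.6911e+5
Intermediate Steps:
p(c, U) = 16/5 (p(c, U) = (⅕)*(-4)² = (⅕)*16 = 16/5)
g = 5 (g = 2 - 1*(-3) = 2 + 3 = 5)
f(T) = (5 + T)² (f(T) = (T + 5)² = (5 + T)²)
K(C, b) = 1306/5 (K(C, b) = 16/5 - 1*(-258) = 16/5 + 258 = 1306/5)
-269366 + K(f(3*1 + 4), -483) = -269366 + 1306/5 = -1345524/5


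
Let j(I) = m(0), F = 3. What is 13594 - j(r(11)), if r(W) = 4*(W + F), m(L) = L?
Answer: 13594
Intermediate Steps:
r(W) = 12 + 4*W (r(W) = 4*(W + 3) = 4*(3 + W) = 12 + 4*W)
j(I) = 0
13594 - j(r(11)) = 13594 - 1*0 = 13594 + 0 = 13594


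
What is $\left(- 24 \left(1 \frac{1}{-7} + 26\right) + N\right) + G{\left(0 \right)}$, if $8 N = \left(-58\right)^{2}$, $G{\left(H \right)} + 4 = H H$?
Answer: $- \frac{2857}{14} \approx -204.07$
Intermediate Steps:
$G{\left(H \right)} = -4 + H^{2}$ ($G{\left(H \right)} = -4 + H H = -4 + H^{2}$)
$N = \frac{841}{2}$ ($N = \frac{\left(-58\right)^{2}}{8} = \frac{1}{8} \cdot 3364 = \frac{841}{2} \approx 420.5$)
$\left(- 24 \left(1 \frac{1}{-7} + 26\right) + N\right) + G{\left(0 \right)} = \left(- 24 \left(1 \frac{1}{-7} + 26\right) + \frac{841}{2}\right) - \left(4 - 0^{2}\right) = \left(- 24 \left(1 \left(- \frac{1}{7}\right) + 26\right) + \frac{841}{2}\right) + \left(-4 + 0\right) = \left(- 24 \left(- \frac{1}{7} + 26\right) + \frac{841}{2}\right) - 4 = \left(\left(-24\right) \frac{181}{7} + \frac{841}{2}\right) - 4 = \left(- \frac{4344}{7} + \frac{841}{2}\right) - 4 = - \frac{2801}{14} - 4 = - \frac{2857}{14}$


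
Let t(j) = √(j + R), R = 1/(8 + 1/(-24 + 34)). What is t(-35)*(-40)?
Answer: -200*I*√113/9 ≈ -236.23*I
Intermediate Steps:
R = 10/81 (R = 1/(8 + 1/10) = 1/(8 + ⅒) = 1/(81/10) = 10/81 ≈ 0.12346)
t(j) = √(10/81 + j) (t(j) = √(j + 10/81) = √(10/81 + j))
t(-35)*(-40) = (√(10 + 81*(-35))/9)*(-40) = (√(10 - 2835)/9)*(-40) = (√(-2825)/9)*(-40) = ((5*I*√113)/9)*(-40) = (5*I*√113/9)*(-40) = -200*I*√113/9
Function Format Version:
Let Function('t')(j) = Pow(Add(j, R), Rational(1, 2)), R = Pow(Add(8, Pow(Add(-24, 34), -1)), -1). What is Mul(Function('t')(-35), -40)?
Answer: Mul(Rational(-200, 9), I, Pow(113, Rational(1, 2))) ≈ Mul(-236.23, I)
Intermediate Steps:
R = Rational(10, 81) (R = Pow(Add(8, Pow(10, -1)), -1) = Pow(Add(8, Rational(1, 10)), -1) = Pow(Rational(81, 10), -1) = Rational(10, 81) ≈ 0.12346)
Function('t')(j) = Pow(Add(Rational(10, 81), j), Rational(1, 2)) (Function('t')(j) = Pow(Add(j, Rational(10, 81)), Rational(1, 2)) = Pow(Add(Rational(10, 81), j), Rational(1, 2)))
Mul(Function('t')(-35), -40) = Mul(Mul(Rational(1, 9), Pow(Add(10, Mul(81, -35)), Rational(1, 2))), -40) = Mul(Mul(Rational(1, 9), Pow(Add(10, -2835), Rational(1, 2))), -40) = Mul(Mul(Rational(1, 9), Pow(-2825, Rational(1, 2))), -40) = Mul(Mul(Rational(1, 9), Mul(5, I, Pow(113, Rational(1, 2)))), -40) = Mul(Mul(Rational(5, 9), I, Pow(113, Rational(1, 2))), -40) = Mul(Rational(-200, 9), I, Pow(113, Rational(1, 2)))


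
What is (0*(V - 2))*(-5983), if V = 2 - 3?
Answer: 0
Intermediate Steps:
V = -1
(0*(V - 2))*(-5983) = (0*(-1 - 2))*(-5983) = (0*(-3))*(-5983) = 0*(-5983) = 0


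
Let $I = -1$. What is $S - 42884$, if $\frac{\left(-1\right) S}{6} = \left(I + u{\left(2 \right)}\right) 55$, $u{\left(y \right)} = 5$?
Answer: $-44204$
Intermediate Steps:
$S = -1320$ ($S = - 6 \left(-1 + 5\right) 55 = - 6 \cdot 4 \cdot 55 = \left(-6\right) 220 = -1320$)
$S - 42884 = -1320 - 42884 = -44204$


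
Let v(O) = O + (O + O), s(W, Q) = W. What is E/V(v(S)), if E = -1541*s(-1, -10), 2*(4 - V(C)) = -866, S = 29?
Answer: 67/19 ≈ 3.5263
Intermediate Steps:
v(O) = 3*O (v(O) = O + 2*O = 3*O)
V(C) = 437 (V(C) = 4 - ½*(-866) = 4 + 433 = 437)
E = 1541 (E = -1541*(-1) = 1541)
E/V(v(S)) = 1541/437 = 1541*(1/437) = 67/19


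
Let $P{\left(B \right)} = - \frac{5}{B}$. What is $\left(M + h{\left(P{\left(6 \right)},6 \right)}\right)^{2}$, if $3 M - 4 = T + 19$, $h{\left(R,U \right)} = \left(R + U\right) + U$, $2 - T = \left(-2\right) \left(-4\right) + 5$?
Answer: $\frac{8281}{36} \approx 230.03$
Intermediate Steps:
$T = -11$ ($T = 2 - \left(\left(-2\right) \left(-4\right) + 5\right) = 2 - \left(8 + 5\right) = 2 - 13 = -11$)
$h{\left(R,U \right)} = R + 2 U$
$M = 4$ ($M = \frac{4}{3} + \frac{-11 + 19}{3} = \frac{4}{3} + \frac{1}{3} \cdot 8 = \frac{4}{3} + \frac{8}{3} = 4$)
$\left(M + h{\left(P{\left(6 \right)},6 \right)}\right)^{2} = \left(4 + \left(- \frac{5}{6} + 2 \cdot 6\right)\right)^{2} = \left(4 + \left(\left(-5\right) \frac{1}{6} + 12\right)\right)^{2} = \left(4 + \left(- \frac{5}{6} + 12\right)\right)^{2} = \left(4 + \frac{67}{6}\right)^{2} = \left(\frac{91}{6}\right)^{2} = \frac{8281}{36}$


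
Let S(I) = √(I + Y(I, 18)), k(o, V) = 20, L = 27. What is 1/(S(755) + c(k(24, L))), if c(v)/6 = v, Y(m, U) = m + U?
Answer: 15/1609 - √382/6436 ≈ 0.0062858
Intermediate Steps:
Y(m, U) = U + m
c(v) = 6*v
S(I) = √(18 + 2*I) (S(I) = √(I + (18 + I)) = √(18 + 2*I))
1/(S(755) + c(k(24, L))) = 1/(√(18 + 2*755) + 6*20) = 1/(√(18 + 1510) + 120) = 1/(√1528 + 120) = 1/(2*√382 + 120) = 1/(120 + 2*√382)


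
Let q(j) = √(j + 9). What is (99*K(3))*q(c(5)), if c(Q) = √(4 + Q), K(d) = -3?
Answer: -594*√3 ≈ -1028.8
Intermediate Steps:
q(j) = √(9 + j)
(99*K(3))*q(c(5)) = (99*(-3))*√(9 + √(4 + 5)) = -297*√(9 + √9) = -297*√(9 + 3) = -594*√3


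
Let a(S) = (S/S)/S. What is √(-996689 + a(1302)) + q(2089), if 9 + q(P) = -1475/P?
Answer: -20276/2089 + I*√1689591178254/1302 ≈ -9.7061 + 998.34*I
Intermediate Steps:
q(P) = -9 - 1475/P
a(S) = 1/S
√(-996689 + a(1302)) + q(2089) = √(-996689 + 1/1302) + (-9 - 1475/2089) = √(-996689 + 1/1302) + (-9 - 1475*1/2089) = √(-1297689077/1302) + (-9 - 1475/2089) = I*√1689591178254/1302 - 20276/2089 = -20276/2089 + I*√1689591178254/1302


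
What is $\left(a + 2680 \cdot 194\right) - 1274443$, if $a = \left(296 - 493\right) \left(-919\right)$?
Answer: $-573480$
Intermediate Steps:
$a = 181043$ ($a = \left(-197\right) \left(-919\right) = 181043$)
$\left(a + 2680 \cdot 194\right) - 1274443 = \left(181043 + 2680 \cdot 194\right) - 1274443 = \left(181043 + 519920\right) - 1274443 = 700963 - 1274443 = -573480$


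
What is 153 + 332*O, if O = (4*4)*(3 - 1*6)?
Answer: -15783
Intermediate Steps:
O = -48 (O = 16*(3 - 6) = 16*(-3) = -48)
153 + 332*O = 153 + 332*(-48) = 153 - 15936 = -15783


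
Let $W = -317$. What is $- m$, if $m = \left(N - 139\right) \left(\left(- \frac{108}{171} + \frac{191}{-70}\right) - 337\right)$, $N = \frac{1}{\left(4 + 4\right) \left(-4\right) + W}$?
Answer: $- \frac{10980181824}{232085} \approx -47311.0$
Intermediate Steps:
$N = - \frac{1}{349}$ ($N = \frac{1}{\left(4 + 4\right) \left(-4\right) - 317} = \frac{1}{8 \left(-4\right) - 317} = \frac{1}{-32 - 317} = \frac{1}{-349} = - \frac{1}{349} \approx -0.0028653$)
$m = \frac{10980181824}{232085}$ ($m = \left(- \frac{1}{349} - 139\right) \left(\left(- \frac{108}{171} + \frac{191}{-70}\right) - 337\right) = - \frac{48512 \left(\left(\left(-108\right) \frac{1}{171} + 191 \left(- \frac{1}{70}\right)\right) - 337\right)}{349} = - \frac{48512 \left(\left(- \frac{12}{19} - \frac{191}{70}\right) - 337\right)}{349} = - \frac{48512 \left(- \frac{4469}{1330} - 337\right)}{349} = \left(- \frac{48512}{349}\right) \left(- \frac{452679}{1330}\right) = \frac{10980181824}{232085} \approx 47311.0$)
$- m = \left(-1\right) \frac{10980181824}{232085} = - \frac{10980181824}{232085}$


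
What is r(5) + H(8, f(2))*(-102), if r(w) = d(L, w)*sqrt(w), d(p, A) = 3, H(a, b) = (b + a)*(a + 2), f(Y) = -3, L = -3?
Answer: -5100 + 3*sqrt(5) ≈ -5093.3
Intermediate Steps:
H(a, b) = (2 + a)*(a + b) (H(a, b) = (a + b)*(2 + a) = (2 + a)*(a + b))
r(w) = 3*sqrt(w)
r(5) + H(8, f(2))*(-102) = 3*sqrt(5) + (8**2 + 2*8 + 2*(-3) + 8*(-3))*(-102) = 3*sqrt(5) + (64 + 16 - 6 - 24)*(-102) = 3*sqrt(5) + 50*(-102) = 3*sqrt(5) - 5100 = -5100 + 3*sqrt(5)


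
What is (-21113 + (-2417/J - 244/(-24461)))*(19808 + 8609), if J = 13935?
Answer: -3352608820496044/5587935 ≈ -5.9997e+8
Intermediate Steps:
(-21113 + (-2417/J - 244/(-24461)))*(19808 + 8609) = (-21113 + (-2417/13935 - 244/(-24461)))*(19808 + 8609) = (-21113 + (-2417*1/13935 - 244*(-1/24461)))*28417 = (-21113 + (-2417/13935 + 4/401))*28417 = (-21113 - 913477/5587935)*28417 = -117978985132/5587935*28417 = -3352608820496044/5587935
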